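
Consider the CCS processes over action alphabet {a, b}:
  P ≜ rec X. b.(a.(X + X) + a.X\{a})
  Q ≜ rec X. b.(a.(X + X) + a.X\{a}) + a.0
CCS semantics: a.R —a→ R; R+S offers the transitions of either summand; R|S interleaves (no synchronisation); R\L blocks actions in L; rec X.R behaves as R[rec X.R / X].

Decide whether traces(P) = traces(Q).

NO — witness ⟨a⟩

P's transition system — 5 states:
  u0 = rec X. b.(a.(X + X) + a.X\{a}) :: -b-> u1
  u1 = a.((rec X. b.(a.(X + X) + a.X\{a})) + (rec X. b.(a.(X + X) + a.X\{a}))) + a.(rec X. b.(a.(X + X) + a.X\{a}))\{a} :: -a-> u2, -a-> u3
  u2 = (rec X. b.(a.(X + X) + a.X\{a})) + (rec X. b.(a.(X + X) + a.X\{a})) :: -b-> u1
  u3 = (rec X. b.(a.(X + X) + a.X\{a}))\{a} :: -b-> u4
  u4 = (a.((rec X. b.(a.(X + X) + a.X\{a})) + (rec X. b.(a.(X + X) + a.X\{a}))) + a.(rec X. b.(a.(X + X) + a.X\{a}))\{a})\{a} :: stopped
Q's transition system — 6 states:
  v0 = rec X. b.(a.(X + X) + a.X\{a}) + a.0 :: -a-> v1, -b-> v2
  v1 = 0 :: stopped
  v2 = a.((rec X. b.(a.(X + X) + a.X\{a}) + a.0) + (rec X. b.(a.(X + X) + a.X\{a}) + a.0)) + a.(rec X. b.(a.(X + X) + a.X\{a}) + a.0)\{a} :: -a-> v3, -a-> v4
  v3 = (rec X. b.(a.(X + X) + a.X\{a}) + a.0) + (rec X. b.(a.(X + X) + a.X\{a}) + a.0) :: -a-> v1, -b-> v2
  v4 = (rec X. b.(a.(X + X) + a.X\{a}) + a.0)\{a} :: -b-> v5
  v5 = (a.((rec X. b.(a.(X + X) + a.X\{a}) + a.0) + (rec X. b.(a.(X + X) + a.X\{a}) + a.0)) + a.(rec X. b.(a.(X + X) + a.X\{a}) + a.0)\{a})\{a} :: stopped
Executing a from Q (initial set {v0}):
  [1] a ⇒ {v1}
  — Q admits the full trace.
Executing a from P (initial set {u0}):
  [1] a ⇒ ∅ (P stuck)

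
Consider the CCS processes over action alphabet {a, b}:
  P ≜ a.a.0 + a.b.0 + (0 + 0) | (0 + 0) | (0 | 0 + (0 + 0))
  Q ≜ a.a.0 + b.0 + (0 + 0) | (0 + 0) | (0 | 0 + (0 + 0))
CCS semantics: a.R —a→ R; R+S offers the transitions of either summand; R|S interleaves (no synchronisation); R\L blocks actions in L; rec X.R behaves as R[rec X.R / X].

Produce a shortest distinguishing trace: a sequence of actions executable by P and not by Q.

LTS(P): 4 reachable states
  s0 = a.a.0 + a.b.0 + (0 + 0) | (0 + 0) | (0 | 0 + (0 + 0)) has moves =a=> s1, =a=> s2
  s1 = a.0 has moves =a=> s3
  s2 = b.0 has moves =b=> s3
  s3 = 0 has moves (no moves)
LTS(Q): 3 reachable states
  t0 = a.a.0 + b.0 + (0 + 0) | (0 + 0) | (0 | 0 + (0 + 0)) has moves =a=> t1, =b=> t2
  t1 = a.0 has moves =a=> t2
  t2 = 0 has moves (no moves)
Trace ⟨ab⟩ through P, begin at {s0}:
  [1] a ⇒ {s1, s2}
  [2] b ⇒ {s3}
  P completes σ.
Trace ⟨ab⟩ through Q, begin at {t0}:
  [1] a ⇒ {t1}
  [2] b ⇒ ∅ (Q stuck)

ab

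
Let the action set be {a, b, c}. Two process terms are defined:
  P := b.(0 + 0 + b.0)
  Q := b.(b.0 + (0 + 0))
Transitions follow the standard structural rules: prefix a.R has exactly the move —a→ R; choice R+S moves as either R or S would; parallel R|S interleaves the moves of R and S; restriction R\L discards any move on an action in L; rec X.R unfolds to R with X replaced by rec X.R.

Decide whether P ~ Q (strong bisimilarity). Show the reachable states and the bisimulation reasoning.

P ~ Q

Reachable graph of P (3 states):
  s0 = b.(0 + 0 + b.0) ⊢ —b→ s1
  s1 = 0 + 0 + b.0 ⊢ —b→ s2
  s2 = 0 ⊢ ∅
Reachable graph of Q (3 states):
  t0 = b.(b.0 + (0 + 0)) ⊢ —b→ t1
  t1 = b.0 + (0 + 0) ⊢ —b→ t2
  t2 = 0 ⊢ ∅
Bisimilarity quotient blocks:
  B0 = {s0, t0}
  B1 = {s1, t1}
  B2 = {s2, t2}
s0 ∈ B0, t0 ∈ B0 → same block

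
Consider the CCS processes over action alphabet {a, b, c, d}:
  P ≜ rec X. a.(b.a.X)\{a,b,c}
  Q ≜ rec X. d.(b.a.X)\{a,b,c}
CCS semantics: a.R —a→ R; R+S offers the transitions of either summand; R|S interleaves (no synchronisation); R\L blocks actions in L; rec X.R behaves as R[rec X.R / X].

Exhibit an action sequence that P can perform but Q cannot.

Reachable graph of P (2 states):
  u0 = rec X. a.(b.a.X)\{a,b,c} | --a--▸ u1
  u1 = (b.a.(rec X. a.(b.a.X)\{a,b,c}))\{a,b,c} | ·
Reachable graph of Q (2 states):
  v0 = rec X. d.(b.a.X)\{a,b,c} | --d--▸ v1
  v1 = (b.a.(rec X. d.(b.a.X)\{a,b,c}))\{a,b,c} | ·
Run σ = ⟨a⟩ on P: start {u0}
  after a @ step 1: {u1}
  ✓ P
Run σ = ⟨a⟩ on Q: start {v0}
  after a @ step 1: ∅ (Q stuck)

a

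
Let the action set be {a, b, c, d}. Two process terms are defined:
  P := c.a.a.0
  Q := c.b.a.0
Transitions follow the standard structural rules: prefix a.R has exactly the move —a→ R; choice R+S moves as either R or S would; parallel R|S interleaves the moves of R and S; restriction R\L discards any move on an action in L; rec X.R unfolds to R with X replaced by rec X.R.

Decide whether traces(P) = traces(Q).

traces(P) ≠ traces(Q) — witness ⟨ca⟩

Reachable graph of P (4 states):
  u0 = c.a.a.0 has moves -c-> u1
  u1 = a.a.0 has moves -a-> u2
  u2 = a.0 has moves -a-> u3
  u3 = 0 has moves stopped
Reachable graph of Q (4 states):
  v0 = c.b.a.0 has moves -c-> v1
  v1 = b.a.0 has moves -b-> v2
  v2 = a.0 has moves -a-> v3
  v3 = 0 has moves stopped
Trace ⟨ca⟩ through P, begin at {u0}:
  step 1 (c): {u1}
  step 2 (a): {u2}
  ✓ P
Trace ⟨ca⟩ through Q, begin at {v0}:
  step 1 (c): {v1}
  step 2 (a): no successor for Q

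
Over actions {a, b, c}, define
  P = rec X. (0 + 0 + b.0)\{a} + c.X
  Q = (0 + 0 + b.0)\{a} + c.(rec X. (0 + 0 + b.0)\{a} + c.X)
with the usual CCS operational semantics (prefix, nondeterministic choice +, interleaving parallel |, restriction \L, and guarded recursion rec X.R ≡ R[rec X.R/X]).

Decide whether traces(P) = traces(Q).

P's transition system — 2 states:
  m0 = rec X. (0 + 0 + b.0)\{a} + c.X ⊢ =b=> m1, =c=> m0
  m1 = 0\{a} ⊢ ∅
Q's transition system — 3 states:
  n0 = (0 + 0 + b.0)\{a} + c.(rec X. (0 + 0 + b.0)\{a} + c.X) ⊢ =b=> n1, =c=> n2
  n1 = 0\{a} ⊢ ∅
  n2 = rec X. (0 + 0 + b.0)\{a} + c.X ⊢ =b=> n1, =c=> n2
Partition-refinement fixed point:
  B0 = {m0, n0, n2}
  B1 = {m1, n1}
m0 ∈ B0, n0 ∈ B0 → same block
Bisimilar ⇒ trace-equivalent.

trace-equivalent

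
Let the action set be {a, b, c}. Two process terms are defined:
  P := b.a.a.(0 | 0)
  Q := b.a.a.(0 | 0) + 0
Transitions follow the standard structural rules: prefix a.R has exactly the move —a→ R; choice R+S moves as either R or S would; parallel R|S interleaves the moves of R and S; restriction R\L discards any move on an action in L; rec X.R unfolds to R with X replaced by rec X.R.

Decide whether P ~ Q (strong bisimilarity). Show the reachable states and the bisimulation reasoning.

Reachable graph of P (4 states):
  p0 = b.a.a.(0 | 0) :: ··b··> p1
  p1 = a.a.(0 | 0) :: ··a··> p2
  p2 = a.(0 | 0) :: ··a··> p3
  p3 = 0 | 0 :: (no moves)
Reachable graph of Q (4 states):
  q0 = b.a.a.(0 | 0) + 0 :: ··b··> q1
  q1 = a.a.(0 | 0) :: ··a··> q2
  q2 = a.(0 | 0) :: ··a··> q3
  q3 = 0 | 0 :: (no moves)
Bisimilarity quotient blocks:
  B0 = {p0, q0}
  B1 = {p1, q1}
  B2 = {p2, q2}
  B3 = {p3, q3}
p0 ∈ B0, q0 ∈ B0 → same block

YES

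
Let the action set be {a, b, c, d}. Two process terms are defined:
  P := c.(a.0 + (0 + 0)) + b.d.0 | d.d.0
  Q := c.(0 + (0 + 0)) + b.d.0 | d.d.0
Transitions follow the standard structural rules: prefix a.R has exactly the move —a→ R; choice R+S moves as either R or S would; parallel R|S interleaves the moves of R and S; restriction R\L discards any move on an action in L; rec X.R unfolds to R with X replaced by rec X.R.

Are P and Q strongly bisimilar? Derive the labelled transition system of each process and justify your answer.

Reachable graph of P (11 states):
  s0 = c.(a.0 + (0 + 0)) + b.d.0 | d.d.0 → -b-> s1, -c-> s2, -d-> s3
  s1 = d.0 | d.d.0 → -d-> s4, -d-> s5
  s2 = a.0 + (0 + 0) → -a-> s6
  s3 = b.d.0 | d.0 → -b-> s5, -d-> s7
  s4 = 0 | d.d.0 → -d-> s8
  s5 = d.0 | d.0 → -d-> s8, -d-> s9
  s6 = 0 → ·
  s7 = b.d.0 | 0 → -b-> s9
  s8 = 0 | d.0 → -d-> s10
  s9 = d.0 | 0 → -d-> s10
  s10 = 0 | 0 → ·
Reachable graph of Q (10 states):
  t0 = c.(0 + (0 + 0)) + b.d.0 | d.d.0 → -b-> t1, -c-> t2, -d-> t3
  t1 = d.0 | d.d.0 → -d-> t4, -d-> t5
  t2 = 0 + (0 + 0) → ·
  t3 = b.d.0 | d.0 → -b-> t5, -d-> t6
  t4 = 0 | d.d.0 → -d-> t7
  t5 = d.0 | d.0 → -d-> t7, -d-> t8
  t6 = b.d.0 | 0 → -b-> t8
  t7 = 0 | d.0 → -d-> t9
  t8 = d.0 | 0 → -d-> t9
  t9 = 0 | 0 → ·
Partition-refinement fixed point:
  B0 = {s0}
  B1 = {s2}
  B2 = {s10, s6, t2, t9}
  B3 = {s1, t1}
  B4 = {s4, s5, t4, t5}
  B5 = {s8, s9, t7, t8}
  B6 = {s3, t3}
  B7 = {s7, t6}
  B8 = {t0}
s0 ∈ B0, t0 ∈ B8 → different blocks

P ≁ Q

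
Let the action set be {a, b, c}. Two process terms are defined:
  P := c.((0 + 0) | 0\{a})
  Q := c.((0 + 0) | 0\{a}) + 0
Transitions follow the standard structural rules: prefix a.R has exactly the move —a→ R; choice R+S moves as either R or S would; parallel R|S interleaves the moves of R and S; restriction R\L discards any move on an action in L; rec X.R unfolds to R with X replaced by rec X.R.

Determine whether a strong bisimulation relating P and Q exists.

YES

LTS(P): 2 reachable states
  u0 = c.((0 + 0) | 0\{a}) | --c--▸ u1
  u1 = (0 + 0) | 0\{a} | ·
LTS(Q): 2 reachable states
  v0 = c.((0 + 0) | 0\{a}) + 0 | --c--▸ v1
  v1 = (0 + 0) | 0\{a} | ·
Bisimilarity quotient blocks:
  B0 = {u0, v0}
  B1 = {u1, v1}
u0 ∈ B0, v0 ∈ B0 → same block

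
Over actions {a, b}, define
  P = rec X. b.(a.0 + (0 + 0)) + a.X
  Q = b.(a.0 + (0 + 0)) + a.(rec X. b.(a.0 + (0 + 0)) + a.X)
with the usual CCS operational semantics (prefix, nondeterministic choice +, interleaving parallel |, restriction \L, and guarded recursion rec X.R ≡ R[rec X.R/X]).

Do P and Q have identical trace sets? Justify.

LTS(P): 3 reachable states
  m0 = rec X. b.(a.0 + (0 + 0)) + a.X → ··a··> m0, ··b··> m1
  m1 = a.0 + (0 + 0) → ··a··> m2
  m2 = 0 → ∅
LTS(Q): 4 reachable states
  n0 = b.(a.0 + (0 + 0)) + a.(rec X. b.(a.0 + (0 + 0)) + a.X) → ··a··> n1, ··b··> n2
  n1 = rec X. b.(a.0 + (0 + 0)) + a.X → ··a··> n1, ··b··> n2
  n2 = a.0 + (0 + 0) → ··a··> n3
  n3 = 0 → ∅
Bisimilarity quotient blocks:
  B0 = {m0, n0, n1}
  B1 = {m1, n2}
  B2 = {m2, n3}
m0 ∈ B0, n0 ∈ B0 → same block
Bisimilar ⇒ trace-equivalent.

YES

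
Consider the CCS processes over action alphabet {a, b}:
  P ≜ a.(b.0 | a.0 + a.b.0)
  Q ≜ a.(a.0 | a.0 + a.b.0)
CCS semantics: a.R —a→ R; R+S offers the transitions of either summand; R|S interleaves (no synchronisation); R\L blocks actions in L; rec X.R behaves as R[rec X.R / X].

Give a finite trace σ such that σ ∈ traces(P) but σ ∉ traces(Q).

Reachable graph of P (7 states):
  s0 = a.(b.0 | a.0 + a.b.0) | -a-> s1
  s1 = b.0 | a.0 + a.b.0 | -a-> s2, -a-> s3, -b-> s4
  s2 = b.0 | -b-> s5
  s3 = b.0 | 0 | -b-> s6
  s4 = 0 | a.0 | -a-> s6
  s5 = 0 | (no moves)
  s6 = 0 | 0 | (no moves)
Reachable graph of Q (7 states):
  t0 = a.(a.0 | a.0 + a.b.0) | -a-> t1
  t1 = a.0 | a.0 + a.b.0 | -a-> t2, -a-> t3, -a-> t4
  t2 = 0 | a.0 | -a-> t5
  t3 = a.0 | 0 | -a-> t5
  t4 = b.0 | -b-> t6
  t5 = 0 | 0 | (no moves)
  t6 = 0 | (no moves)
Executing ab from P (initial set {s0}):
  [1] a ⇒ {s1}
  [2] b ⇒ {s4}
  P completes σ.
Executing ab from Q (initial set {t0}):
  [1] a ⇒ {t1}
  [2] b ⇒ ∅  — Q cannot continue

ab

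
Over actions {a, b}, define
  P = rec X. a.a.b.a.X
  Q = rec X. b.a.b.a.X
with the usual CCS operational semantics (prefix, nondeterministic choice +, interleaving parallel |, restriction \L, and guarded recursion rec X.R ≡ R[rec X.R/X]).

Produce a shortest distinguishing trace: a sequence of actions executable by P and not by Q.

a

LTS(P): 4 reachable states
  m0 = rec X. a.a.b.a.X | —a→ m1
  m1 = a.b.a.(rec X. a.a.b.a.X) | —a→ m2
  m2 = b.a.(rec X. a.a.b.a.X) | —b→ m3
  m3 = a.(rec X. a.a.b.a.X) | —a→ m0
LTS(Q): 4 reachable states
  n0 = rec X. b.a.b.a.X | —b→ n1
  n1 = a.b.a.(rec X. b.a.b.a.X) | —a→ n2
  n2 = b.a.(rec X. b.a.b.a.X) | —b→ n3
  n3 = a.(rec X. b.a.b.a.X) | —a→ n0
Trace ⟨a⟩ through P, begin at {m0}:
  [1] a ⇒ {m1}
  ✓ P
Trace ⟨a⟩ through Q, begin at {n0}:
  [1] a ⇒ ∅ (Q stuck)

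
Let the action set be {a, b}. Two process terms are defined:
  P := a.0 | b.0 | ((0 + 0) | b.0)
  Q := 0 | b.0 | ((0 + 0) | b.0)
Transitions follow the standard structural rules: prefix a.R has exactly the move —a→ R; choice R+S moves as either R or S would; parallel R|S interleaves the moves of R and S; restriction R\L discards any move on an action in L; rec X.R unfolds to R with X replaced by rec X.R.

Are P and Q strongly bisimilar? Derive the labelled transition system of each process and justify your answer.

P's transition system — 8 states:
  p0 = a.0 | b.0 | ((0 + 0) | b.0) | =a=> p1, =b=> p2, =b=> p3
  p1 = 0 | b.0 | ((0 + 0) | b.0) | =b=> p4, =b=> p5
  p2 = a.0 | 0 | ((0 + 0) | b.0) | =a=> p4, =b=> p6
  p3 = a.0 | b.0 | ((0 + 0) | 0) | =a=> p5, =b=> p6
  p4 = 0 | 0 | ((0 + 0) | b.0) | =b=> p7
  p5 = 0 | b.0 | ((0 + 0) | 0) | =b=> p7
  p6 = a.0 | 0 | ((0 + 0) | 0) | =a=> p7
  p7 = 0 | 0 | ((0 + 0) | 0) | ∅
Q's transition system — 4 states:
  q0 = 0 | b.0 | ((0 + 0) | b.0) | =b=> q1, =b=> q2
  q1 = 0 | 0 | ((0 + 0) | b.0) | =b=> q3
  q2 = 0 | b.0 | ((0 + 0) | 0) | =b=> q3
  q3 = 0 | 0 | ((0 + 0) | 0) | ∅
Partition-refinement fixed point:
  B0 = {p0}
  B1 = {p2, p3}
  B2 = {p4, p5, q1, q2}
  B3 = {p7, q3}
  B4 = {p6}
  B5 = {p1, q0}
p0 ∈ B0, q0 ∈ B5 → different blocks

NO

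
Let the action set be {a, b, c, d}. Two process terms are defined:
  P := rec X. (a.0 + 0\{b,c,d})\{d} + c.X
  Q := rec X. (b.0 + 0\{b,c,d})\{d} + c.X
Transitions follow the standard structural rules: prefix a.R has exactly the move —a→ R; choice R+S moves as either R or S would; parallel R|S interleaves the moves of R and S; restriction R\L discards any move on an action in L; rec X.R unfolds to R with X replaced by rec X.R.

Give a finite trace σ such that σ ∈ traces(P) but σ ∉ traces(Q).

a

P's transition system — 2 states:
  s0 = rec X. (a.0 + 0\{b,c,d})\{d} + c.X → ··a··> s1, ··c··> s0
  s1 = 0\{d} → deadlocked
Q's transition system — 2 states:
  t0 = rec X. (b.0 + 0\{b,c,d})\{d} + c.X → ··b··> t1, ··c··> t0
  t1 = 0\{d} → deadlocked
Run σ = ⟨a⟩ on P: start {s0}
  after a @ step 1: {s1}
  ✓ P
Run σ = ⟨a⟩ on Q: start {t0}
  after a @ step 1: ∅ (Q stuck)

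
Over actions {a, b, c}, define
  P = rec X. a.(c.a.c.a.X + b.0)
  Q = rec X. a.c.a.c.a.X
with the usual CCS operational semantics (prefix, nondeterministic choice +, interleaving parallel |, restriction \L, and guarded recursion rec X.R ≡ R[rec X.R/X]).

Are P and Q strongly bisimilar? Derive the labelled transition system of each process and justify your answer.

not bisimilar

Reachable graph of P (6 states):
  u0 = rec X. a.(c.a.c.a.X + b.0) has moves --a--▸ u1
  u1 = c.a.c.a.(rec X. a.(c.a.c.a.X + b.0)) + b.0 has moves --b--▸ u2, --c--▸ u3
  u2 = 0 has moves ·
  u3 = a.c.a.(rec X. a.(c.a.c.a.X + b.0)) has moves --a--▸ u4
  u4 = c.a.(rec X. a.(c.a.c.a.X + b.0)) has moves --c--▸ u5
  u5 = a.(rec X. a.(c.a.c.a.X + b.0)) has moves --a--▸ u0
Reachable graph of Q (5 states):
  v0 = rec X. a.c.a.c.a.X has moves --a--▸ v1
  v1 = c.a.c.a.(rec X. a.c.a.c.a.X) has moves --c--▸ v2
  v2 = a.c.a.(rec X. a.c.a.c.a.X) has moves --a--▸ v3
  v3 = c.a.(rec X. a.c.a.c.a.X) has moves --c--▸ v4
  v4 = a.(rec X. a.c.a.c.a.X) has moves --a--▸ v0
Bisimilarity quotient blocks:
  B0 = {u0}
  B1 = {u1}
  B2 = {u2}
  B3 = {u3}
  B4 = {u4}
  B5 = {u5}
  B6 = {v0}
  B7 = {v1}
  B8 = {v2}
  B9 = {v3}
  B10 = {v4}
u0 ∈ B0, v0 ∈ B6 → different blocks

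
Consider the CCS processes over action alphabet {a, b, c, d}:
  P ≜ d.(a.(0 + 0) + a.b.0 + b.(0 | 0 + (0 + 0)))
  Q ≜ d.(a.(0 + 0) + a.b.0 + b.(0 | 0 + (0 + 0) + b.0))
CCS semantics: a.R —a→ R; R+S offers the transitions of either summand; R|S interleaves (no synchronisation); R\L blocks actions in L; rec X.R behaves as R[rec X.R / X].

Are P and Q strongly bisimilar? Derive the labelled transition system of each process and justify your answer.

not bisimilar

LTS(P): 6 reachable states
  m0 = d.(a.(0 + 0) + a.b.0 + b.(0 | 0 + (0 + 0))) has moves —d→ m1
  m1 = a.(0 + 0) + a.b.0 + b.(0 | 0 + (0 + 0)) has moves —a→ m2, —a→ m3, —b→ m4
  m2 = 0 + 0 has moves ∅
  m3 = b.0 has moves —b→ m5
  m4 = 0 | 0 + (0 + 0) has moves ∅
  m5 = 0 has moves ∅
LTS(Q): 6 reachable states
  n0 = d.(a.(0 + 0) + a.b.0 + b.(0 | 0 + (0 + 0) + b.0)) has moves —d→ n1
  n1 = a.(0 + 0) + a.b.0 + b.(0 | 0 + (0 + 0) + b.0) has moves —a→ n2, —a→ n3, —b→ n4
  n2 = 0 + 0 has moves ∅
  n3 = b.0 has moves —b→ n5
  n4 = 0 | 0 + (0 + 0) + b.0 has moves —b→ n5
  n5 = 0 has moves ∅
Partition-refinement fixed point:
  B0 = {m0}
  B1 = {m1}
  B2 = {m2, m4, m5, n2, n5}
  B3 = {m3, n3, n4}
  B4 = {n0}
  B5 = {n1}
m0 ∈ B0, n0 ∈ B4 → different blocks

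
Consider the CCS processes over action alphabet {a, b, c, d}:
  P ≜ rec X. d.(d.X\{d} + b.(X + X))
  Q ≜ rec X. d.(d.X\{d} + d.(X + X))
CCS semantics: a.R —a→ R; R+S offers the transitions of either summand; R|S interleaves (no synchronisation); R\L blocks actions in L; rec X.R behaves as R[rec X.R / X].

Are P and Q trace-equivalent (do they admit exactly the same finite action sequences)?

traces(P) ≠ traces(Q) — witness ⟨db⟩

LTS(P): 4 reachable states
  s0 = rec X. d.(d.X\{d} + b.(X + X)) has moves --d--▸ s1
  s1 = d.(rec X. d.(d.X\{d} + b.(X + X)))\{d} + b.((rec X. d.(d.X\{d} + b.(X + X))) + (rec X. d.(d.X\{d} + b.(X + X)))) has moves --b--▸ s2, --d--▸ s3
  s2 = (rec X. d.(d.X\{d} + b.(X + X))) + (rec X. d.(d.X\{d} + b.(X + X))) has moves --d--▸ s1
  s3 = (rec X. d.(d.X\{d} + b.(X + X)))\{d} has moves ·
LTS(Q): 4 reachable states
  t0 = rec X. d.(d.X\{d} + d.(X + X)) has moves --d--▸ t1
  t1 = d.(rec X. d.(d.X\{d} + d.(X + X)))\{d} + d.((rec X. d.(d.X\{d} + d.(X + X))) + (rec X. d.(d.X\{d} + d.(X + X)))) has moves --d--▸ t2, --d--▸ t3
  t2 = (rec X. d.(d.X\{d} + d.(X + X))) + (rec X. d.(d.X\{d} + d.(X + X))) has moves --d--▸ t1
  t3 = (rec X. d.(d.X\{d} + d.(X + X)))\{d} has moves ·
Run σ = ⟨db⟩ on P: start {s0}
  step 1 (d): {s1}
  step 2 (b): {s2}
  — P admits the full trace.
Run σ = ⟨db⟩ on Q: start {t0}
  step 1 (d): {t1}
  step 2 (b): no successor for Q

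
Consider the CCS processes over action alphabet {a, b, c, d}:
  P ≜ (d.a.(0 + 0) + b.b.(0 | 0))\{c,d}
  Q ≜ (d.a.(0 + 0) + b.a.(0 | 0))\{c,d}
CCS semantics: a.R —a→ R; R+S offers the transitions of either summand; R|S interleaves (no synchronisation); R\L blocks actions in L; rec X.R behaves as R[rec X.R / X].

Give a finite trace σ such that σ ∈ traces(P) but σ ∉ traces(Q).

P's transition system — 3 states:
  m0 = (d.a.(0 + 0) + b.b.(0 | 0))\{c,d} ⊢ --b--▸ m1
  m1 = (b.(0 | 0))\{c,d} ⊢ --b--▸ m2
  m2 = (0 | 0)\{c,d} ⊢ stopped
Q's transition system — 3 states:
  n0 = (d.a.(0 + 0) + b.a.(0 | 0))\{c,d} ⊢ --b--▸ n1
  n1 = (a.(0 | 0))\{c,d} ⊢ --a--▸ n2
  n2 = (0 | 0)\{c,d} ⊢ stopped
Run σ = ⟨bb⟩ on P: start {m0}
  step 1 (b): {m1}
  step 2 (b): {m2}
  ✓ P
Run σ = ⟨bb⟩ on Q: start {n0}
  step 1 (b): {n1}
  step 2 (b): ∅  — Q cannot continue

bb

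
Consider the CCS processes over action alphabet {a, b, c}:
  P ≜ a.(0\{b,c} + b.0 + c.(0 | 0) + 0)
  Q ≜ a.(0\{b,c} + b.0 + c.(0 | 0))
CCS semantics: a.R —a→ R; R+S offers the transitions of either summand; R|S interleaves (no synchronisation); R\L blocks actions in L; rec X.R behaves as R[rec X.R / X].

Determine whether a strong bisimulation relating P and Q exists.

P's transition system — 4 states:
  u0 = a.(0\{b,c} + b.0 + c.(0 | 0) + 0) ⊢ ··a··> u1
  u1 = 0\{b,c} + b.0 + c.(0 | 0) + 0 ⊢ ··b··> u2, ··c··> u3
  u2 = 0 ⊢ stopped
  u3 = 0 | 0 ⊢ stopped
Q's transition system — 4 states:
  v0 = a.(0\{b,c} + b.0 + c.(0 | 0)) ⊢ ··a··> v1
  v1 = 0\{b,c} + b.0 + c.(0 | 0) ⊢ ··b··> v2, ··c··> v3
  v2 = 0 ⊢ stopped
  v3 = 0 | 0 ⊢ stopped
Bisimilarity quotient blocks:
  B0 = {u0, v0}
  B1 = {u1, v1}
  B2 = {u2, u3, v2, v3}
u0 ∈ B0, v0 ∈ B0 → same block

P ~ Q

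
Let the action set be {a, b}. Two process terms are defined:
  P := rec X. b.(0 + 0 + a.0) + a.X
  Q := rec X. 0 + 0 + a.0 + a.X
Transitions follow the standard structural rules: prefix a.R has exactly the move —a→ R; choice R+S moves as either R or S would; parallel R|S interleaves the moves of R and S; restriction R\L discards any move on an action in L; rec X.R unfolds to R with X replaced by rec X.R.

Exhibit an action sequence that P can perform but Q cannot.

b

Reachable graph of P (3 states):
  m0 = rec X. b.(0 + 0 + a.0) + a.X | =a=> m0, =b=> m1
  m1 = 0 + 0 + a.0 | =a=> m2
  m2 = 0 | deadlocked
Reachable graph of Q (2 states):
  n0 = rec X. 0 + 0 + a.0 + a.X | =a=> n0, =a=> n1
  n1 = 0 | deadlocked
Run σ = ⟨b⟩ on P: start {m0}
  step 1 (b): {m1}
  P completes σ.
Run σ = ⟨b⟩ on Q: start {n0}
  step 1 (b): ∅ (Q stuck)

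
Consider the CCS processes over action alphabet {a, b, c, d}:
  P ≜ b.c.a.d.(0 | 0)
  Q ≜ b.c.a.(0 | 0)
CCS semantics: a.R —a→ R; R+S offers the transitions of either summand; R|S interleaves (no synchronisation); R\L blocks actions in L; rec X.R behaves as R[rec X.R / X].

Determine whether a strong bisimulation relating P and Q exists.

P ≁ Q

Reachable graph of P (5 states):
  u0 = b.c.a.d.(0 | 0) → ··b··> u1
  u1 = c.a.d.(0 | 0) → ··c··> u2
  u2 = a.d.(0 | 0) → ··a··> u3
  u3 = d.(0 | 0) → ··d··> u4
  u4 = 0 | 0 → (no moves)
Reachable graph of Q (4 states):
  v0 = b.c.a.(0 | 0) → ··b··> v1
  v1 = c.a.(0 | 0) → ··c··> v2
  v2 = a.(0 | 0) → ··a··> v3
  v3 = 0 | 0 → (no moves)
Coarsest stable partition (strong bisimilarity classes):
  B0 = {u0}
  B1 = {u1}
  B2 = {u2}
  B3 = {u3}
  B4 = {u4, v3}
  B5 = {v0}
  B6 = {v1}
  B7 = {v2}
u0 ∈ B0, v0 ∈ B5 → different blocks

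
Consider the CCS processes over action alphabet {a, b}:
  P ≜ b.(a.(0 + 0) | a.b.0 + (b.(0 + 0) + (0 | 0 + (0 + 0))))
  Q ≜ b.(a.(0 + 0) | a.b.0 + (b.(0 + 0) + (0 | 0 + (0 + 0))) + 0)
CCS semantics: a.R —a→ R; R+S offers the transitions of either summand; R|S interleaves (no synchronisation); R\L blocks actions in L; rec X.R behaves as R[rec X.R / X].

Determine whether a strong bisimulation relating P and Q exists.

YES

LTS(P): 8 reachable states
  s0 = b.(a.(0 + 0) | a.b.0 + (b.(0 + 0) + (0 | 0 + (0 + 0)))) | =b=> s1
  s1 = a.(0 + 0) | a.b.0 + (b.(0 + 0) + (0 | 0 + (0 + 0))) | =a=> s2, =a=> s3, =b=> s4
  s2 = (0 + 0) | a.b.0 | =a=> s5
  s3 = a.(0 + 0) | b.0 | =a=> s5, =b=> s6
  s4 = 0 + 0 | ·
  s5 = (0 + 0) | b.0 | =b=> s7
  s6 = a.(0 + 0) | 0 | =a=> s7
  s7 = (0 + 0) | 0 | ·
LTS(Q): 8 reachable states
  t0 = b.(a.(0 + 0) | a.b.0 + (b.(0 + 0) + (0 | 0 + (0 + 0))) + 0) | =b=> t1
  t1 = a.(0 + 0) | a.b.0 + (b.(0 + 0) + (0 | 0 + (0 + 0))) + 0 | =a=> t2, =a=> t3, =b=> t4
  t2 = (0 + 0) | a.b.0 | =a=> t5
  t3 = a.(0 + 0) | b.0 | =a=> t5, =b=> t6
  t4 = 0 + 0 | ·
  t5 = (0 + 0) | b.0 | =b=> t7
  t6 = a.(0 + 0) | 0 | =a=> t7
  t7 = (0 + 0) | 0 | ·
Coarsest stable partition (strong bisimilarity classes):
  B0 = {s0, t0}
  B1 = {s1, t1}
  B2 = {s3, t3}
  B3 = {s5, t5}
  B4 = {s4, s7, t4, t7}
  B5 = {s6, t6}
  B6 = {s2, t2}
s0 ∈ B0, t0 ∈ B0 → same block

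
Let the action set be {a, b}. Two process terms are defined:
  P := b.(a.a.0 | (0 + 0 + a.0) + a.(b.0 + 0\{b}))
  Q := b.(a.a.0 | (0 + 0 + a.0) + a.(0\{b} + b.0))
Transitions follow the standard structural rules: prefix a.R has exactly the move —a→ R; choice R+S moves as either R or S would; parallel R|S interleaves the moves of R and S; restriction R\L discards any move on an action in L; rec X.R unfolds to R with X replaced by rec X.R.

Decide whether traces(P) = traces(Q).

YES

Reachable graph of P (9 states):
  s0 = b.(a.a.0 | (0 + 0 + a.0) + a.(b.0 + 0\{b})) → --b--▸ s1
  s1 = a.a.0 | (0 + 0 + a.0) + a.(b.0 + 0\{b}) → --a--▸ s2, --a--▸ s3, --a--▸ s4
  s2 = a.0 | (0 + 0 + a.0) → --a--▸ s5, --a--▸ s6
  s3 = a.a.0 | 0 → --a--▸ s6
  s4 = b.0 + 0\{b} → --b--▸ s7
  s5 = 0 | (0 + 0 + a.0) → --a--▸ s8
  s6 = a.0 | 0 → --a--▸ s8
  s7 = 0 → ·
  s8 = 0 | 0 → ·
Reachable graph of Q (9 states):
  t0 = b.(a.a.0 | (0 + 0 + a.0) + a.(0\{b} + b.0)) → --b--▸ t1
  t1 = a.a.0 | (0 + 0 + a.0) + a.(0\{b} + b.0) → --a--▸ t2, --a--▸ t3, --a--▸ t4
  t2 = 0\{b} + b.0 → --b--▸ t5
  t3 = a.0 | (0 + 0 + a.0) → --a--▸ t6, --a--▸ t7
  t4 = a.a.0 | 0 → --a--▸ t7
  t5 = 0 → ·
  t6 = 0 | (0 + 0 + a.0) → --a--▸ t8
  t7 = a.0 | 0 → --a--▸ t8
  t8 = 0 | 0 → ·
Partition-refinement fixed point:
  B0 = {s0, t0}
  B1 = {s1, t1}
  B2 = {s2, s3, t3, t4}
  B3 = {s5, s6, t6, t7}
  B4 = {s7, s8, t5, t8}
  B5 = {s4, t2}
s0 ∈ B0, t0 ∈ B0 → same block
Bisimilar ⇒ trace-equivalent.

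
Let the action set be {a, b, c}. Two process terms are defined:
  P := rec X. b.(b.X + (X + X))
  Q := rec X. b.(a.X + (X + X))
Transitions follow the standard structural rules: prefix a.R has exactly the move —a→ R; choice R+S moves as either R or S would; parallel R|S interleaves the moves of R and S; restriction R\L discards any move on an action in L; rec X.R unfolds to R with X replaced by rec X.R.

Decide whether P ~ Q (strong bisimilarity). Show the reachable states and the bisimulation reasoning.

LTS(P): 2 reachable states
  u0 = rec X. b.(b.X + (X + X)) has moves ··b··> u1
  u1 = b.(rec X. b.(b.X + (X + X))) + ((rec X. b.(b.X + (X + X))) + (rec X. b.(b.X + (X + X)))) has moves ··b··> u0, ··b··> u1
LTS(Q): 2 reachable states
  v0 = rec X. b.(a.X + (X + X)) has moves ··b··> v1
  v1 = a.(rec X. b.(a.X + (X + X))) + ((rec X. b.(a.X + (X + X))) + (rec X. b.(a.X + (X + X)))) has moves ··a··> v0, ··b··> v1
Bisimilarity quotient blocks:
  B0 = {u0, u1}
  B1 = {v0}
  B2 = {v1}
u0 ∈ B0, v0 ∈ B1 → different blocks

P ≁ Q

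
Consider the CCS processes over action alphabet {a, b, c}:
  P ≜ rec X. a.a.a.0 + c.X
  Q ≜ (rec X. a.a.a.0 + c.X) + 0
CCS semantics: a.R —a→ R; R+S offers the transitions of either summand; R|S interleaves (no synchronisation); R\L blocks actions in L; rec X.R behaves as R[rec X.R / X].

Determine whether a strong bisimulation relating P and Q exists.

bisimilar

LTS(P): 4 reachable states
  s0 = rec X. a.a.a.0 + c.X ⊢ --a--▸ s1, --c--▸ s0
  s1 = a.a.0 ⊢ --a--▸ s2
  s2 = a.0 ⊢ --a--▸ s3
  s3 = 0 ⊢ (no moves)
LTS(Q): 5 reachable states
  t0 = (rec X. a.a.a.0 + c.X) + 0 ⊢ --a--▸ t1, --c--▸ t2
  t1 = a.a.0 ⊢ --a--▸ t3
  t2 = rec X. a.a.a.0 + c.X ⊢ --a--▸ t1, --c--▸ t2
  t3 = a.0 ⊢ --a--▸ t4
  t4 = 0 ⊢ (no moves)
Partition-refinement fixed point:
  B0 = {s0, t0, t2}
  B1 = {s1, t1}
  B2 = {s2, t3}
  B3 = {s3, t4}
s0 ∈ B0, t0 ∈ B0 → same block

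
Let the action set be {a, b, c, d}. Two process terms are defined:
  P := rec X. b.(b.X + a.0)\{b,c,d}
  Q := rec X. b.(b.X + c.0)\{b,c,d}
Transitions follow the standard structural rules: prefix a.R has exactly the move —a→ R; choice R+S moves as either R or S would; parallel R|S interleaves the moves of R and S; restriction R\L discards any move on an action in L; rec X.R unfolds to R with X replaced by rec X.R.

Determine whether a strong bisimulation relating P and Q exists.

NO

LTS(P): 3 reachable states
  p0 = rec X. b.(b.X + a.0)\{b,c,d} :: --b--▸ p1
  p1 = (b.(rec X. b.(b.X + a.0)\{b,c,d}) + a.0)\{b,c,d} :: --a--▸ p2
  p2 = 0\{b,c,d} :: (no moves)
LTS(Q): 2 reachable states
  q0 = rec X. b.(b.X + c.0)\{b,c,d} :: --b--▸ q1
  q1 = (b.(rec X. b.(b.X + c.0)\{b,c,d}) + c.0)\{b,c,d} :: (no moves)
Bisimilarity quotient blocks:
  B0 = {p0}
  B1 = {p1}
  B2 = {p2, q1}
  B3 = {q0}
p0 ∈ B0, q0 ∈ B3 → different blocks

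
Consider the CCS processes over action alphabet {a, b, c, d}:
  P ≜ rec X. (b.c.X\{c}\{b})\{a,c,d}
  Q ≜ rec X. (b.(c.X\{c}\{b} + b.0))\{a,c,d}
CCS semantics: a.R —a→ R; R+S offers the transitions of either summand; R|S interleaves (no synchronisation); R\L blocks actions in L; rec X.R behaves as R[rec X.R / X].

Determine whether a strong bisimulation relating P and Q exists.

not bisimilar

P's transition system — 2 states:
  p0 = rec X. (b.c.X\{c}\{b})\{a,c,d} has moves --b--▸ p1
  p1 = (c.(rec X. (b.c.X\{c}\{b})\{a,c,d})\{c}\{b})\{a,c,d} has moves ·
Q's transition system — 3 states:
  q0 = rec X. (b.(c.X\{c}\{b} + b.0))\{a,c,d} has moves --b--▸ q1
  q1 = (c.(rec X. (b.(c.X\{c}\{b} + b.0))\{a,c,d})\{c}\{b} + b.0)\{a,c,d} has moves --b--▸ q2
  q2 = 0\{a,c,d} has moves ·
Coarsest stable partition (strong bisimilarity classes):
  B0 = {p0, q1}
  B1 = {p1, q2}
  B2 = {q0}
p0 ∈ B0, q0 ∈ B2 → different blocks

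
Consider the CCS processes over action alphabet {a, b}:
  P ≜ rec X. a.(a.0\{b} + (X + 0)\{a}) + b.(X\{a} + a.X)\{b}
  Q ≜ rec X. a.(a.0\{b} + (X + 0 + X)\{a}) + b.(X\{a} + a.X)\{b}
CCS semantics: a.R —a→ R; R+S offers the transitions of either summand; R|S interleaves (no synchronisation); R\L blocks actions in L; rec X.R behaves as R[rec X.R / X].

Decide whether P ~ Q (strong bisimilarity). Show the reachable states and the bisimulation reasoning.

YES

Reachable graph of P (8 states):
  u0 = rec X. a.(a.0\{b} + (X + 0)\{a}) + b.(X\{a} + a.X)\{b} → --a--▸ u1, --b--▸ u2
  u1 = a.0\{b} + ((rec X. a.(a.0\{b} + (X + 0)\{a}) + b.(X\{a} + a.X)\{b}) + 0)\{a} → --a--▸ u3, --b--▸ u4
  u2 = ((rec X. a.(a.0\{b} + (X + 0)\{a}) + b.(X\{a} + a.X)\{b})\{a} + a.(rec X. a.(a.0\{b} + (X + 0)\{a}) + b.(X\{a} + a.X)\{b}))\{b} → --a--▸ u5
  u3 = 0\{b} → deadlocked
  u4 = ((rec X. a.(a.0\{b} + (X + 0)\{a}) + b.(X\{a} + a.X)\{b})\{a} + a.(rec X. a.(a.0\{b} + (X + 0)\{a}) + b.(X\{a} + a.X)\{b}))\{b}\{a} → deadlocked
  u5 = (rec X. a.(a.0\{b} + (X + 0)\{a}) + b.(X\{a} + a.X)\{b})\{b} → --a--▸ u6
  u6 = (a.0\{b} + ((rec X. a.(a.0\{b} + (X + 0)\{a}) + b.(X\{a} + a.X)\{b}) + 0)\{a})\{b} → --a--▸ u7
  u7 = 0\{b}\{b} → deadlocked
Reachable graph of Q (8 states):
  v0 = rec X. a.(a.0\{b} + (X + 0 + X)\{a}) + b.(X\{a} + a.X)\{b} → --a--▸ v1, --b--▸ v2
  v1 = a.0\{b} + ((rec X. a.(a.0\{b} + (X + 0 + X)\{a}) + b.(X\{a} + a.X)\{b}) + 0 + (rec X. a.(a.0\{b} + (X + 0 + X)\{a}) + b.(X\{a} + a.X)\{b}))\{a} → --a--▸ v3, --b--▸ v4
  v2 = ((rec X. a.(a.0\{b} + (X + 0 + X)\{a}) + b.(X\{a} + a.X)\{b})\{a} + a.(rec X. a.(a.0\{b} + (X + 0 + X)\{a}) + b.(X\{a} + a.X)\{b}))\{b} → --a--▸ v5
  v3 = 0\{b} → deadlocked
  v4 = ((rec X. a.(a.0\{b} + (X + 0 + X)\{a}) + b.(X\{a} + a.X)\{b})\{a} + a.(rec X. a.(a.0\{b} + (X + 0 + X)\{a}) + b.(X\{a} + a.X)\{b}))\{b}\{a} → deadlocked
  v5 = (rec X. a.(a.0\{b} + (X + 0 + X)\{a}) + b.(X\{a} + a.X)\{b})\{b} → --a--▸ v6
  v6 = (a.0\{b} + ((rec X. a.(a.0\{b} + (X + 0 + X)\{a}) + b.(X\{a} + a.X)\{b}) + 0 + (rec X. a.(a.0\{b} + (X + 0 + X)\{a}) + b.(X\{a} + a.X)\{b}))\{a})\{b} → --a--▸ v7
  v7 = 0\{b}\{b} → deadlocked
Partition-refinement fixed point:
  B0 = {u0, v0}
  B1 = {u1, v1}
  B2 = {u3, u4, u7, v3, v4, v7}
  B3 = {u2, v2}
  B4 = {u5, v5}
  B5 = {u6, v6}
u0 ∈ B0, v0 ∈ B0 → same block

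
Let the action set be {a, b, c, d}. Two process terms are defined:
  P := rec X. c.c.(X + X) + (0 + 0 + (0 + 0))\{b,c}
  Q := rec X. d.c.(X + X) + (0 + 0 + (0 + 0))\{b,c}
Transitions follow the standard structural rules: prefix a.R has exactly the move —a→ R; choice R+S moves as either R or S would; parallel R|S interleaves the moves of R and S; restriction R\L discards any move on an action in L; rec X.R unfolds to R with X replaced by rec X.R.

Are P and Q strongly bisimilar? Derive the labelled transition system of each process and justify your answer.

NO

P's transition system — 3 states:
  u0 = rec X. c.c.(X + X) + (0 + 0 + (0 + 0))\{b,c} | =c=> u1
  u1 = c.((rec X. c.c.(X + X) + (0 + 0 + (0 + 0))\{b,c}) + (rec X. c.c.(X + X) + (0 + 0 + (0 + 0))\{b,c})) | =c=> u2
  u2 = (rec X. c.c.(X + X) + (0 + 0 + (0 + 0))\{b,c}) + (rec X. c.c.(X + X) + (0 + 0 + (0 + 0))\{b,c}) | =c=> u1
Q's transition system — 3 states:
  v0 = rec X. d.c.(X + X) + (0 + 0 + (0 + 0))\{b,c} | =d=> v1
  v1 = c.((rec X. d.c.(X + X) + (0 + 0 + (0 + 0))\{b,c}) + (rec X. d.c.(X + X) + (0 + 0 + (0 + 0))\{b,c})) | =c=> v2
  v2 = (rec X. d.c.(X + X) + (0 + 0 + (0 + 0))\{b,c}) + (rec X. d.c.(X + X) + (0 + 0 + (0 + 0))\{b,c}) | =d=> v1
Bisimilarity quotient blocks:
  B0 = {u0, u1, u2}
  B1 = {v0, v2}
  B2 = {v1}
u0 ∈ B0, v0 ∈ B1 → different blocks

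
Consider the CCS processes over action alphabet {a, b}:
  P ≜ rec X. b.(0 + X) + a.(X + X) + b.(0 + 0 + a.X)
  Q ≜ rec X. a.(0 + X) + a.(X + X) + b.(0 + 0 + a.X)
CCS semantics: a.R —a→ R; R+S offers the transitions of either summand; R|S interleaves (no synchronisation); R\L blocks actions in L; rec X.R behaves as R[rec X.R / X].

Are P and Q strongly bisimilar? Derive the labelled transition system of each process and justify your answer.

LTS(P): 4 reachable states
  u0 = rec X. b.(0 + X) + a.(X + X) + b.(0 + 0 + a.X) → -a-> u1, -b-> u2, -b-> u3
  u1 = (rec X. b.(0 + X) + a.(X + X) + b.(0 + 0 + a.X)) + (rec X. b.(0 + X) + a.(X + X) + b.(0 + 0 + a.X)) → -a-> u1, -b-> u2, -b-> u3
  u2 = 0 + (rec X. b.(0 + X) + a.(X + X) + b.(0 + 0 + a.X)) → -a-> u1, -b-> u2, -b-> u3
  u3 = 0 + 0 + a.(rec X. b.(0 + X) + a.(X + X) + b.(0 + 0 + a.X)) → -a-> u0
LTS(Q): 4 reachable states
  v0 = rec X. a.(0 + X) + a.(X + X) + b.(0 + 0 + a.X) → -a-> v1, -a-> v2, -b-> v3
  v1 = (rec X. a.(0 + X) + a.(X + X) + b.(0 + 0 + a.X)) + (rec X. a.(0 + X) + a.(X + X) + b.(0 + 0 + a.X)) → -a-> v1, -a-> v2, -b-> v3
  v2 = 0 + (rec X. a.(0 + X) + a.(X + X) + b.(0 + 0 + a.X)) → -a-> v1, -a-> v2, -b-> v3
  v3 = 0 + 0 + a.(rec X. a.(0 + X) + a.(X + X) + b.(0 + 0 + a.X)) → -a-> v0
Coarsest stable partition (strong bisimilarity classes):
  B0 = {u0, u1, u2}
  B1 = {u3}
  B2 = {v0, v1, v2}
  B3 = {v3}
u0 ∈ B0, v0 ∈ B2 → different blocks

P ≁ Q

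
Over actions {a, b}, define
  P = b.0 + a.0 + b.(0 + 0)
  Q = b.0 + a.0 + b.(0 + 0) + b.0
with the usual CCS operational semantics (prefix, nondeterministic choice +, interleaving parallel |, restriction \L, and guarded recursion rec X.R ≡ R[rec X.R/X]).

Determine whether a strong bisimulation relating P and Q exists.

bisimilar

Reachable graph of P (3 states):
  s0 = b.0 + a.0 + b.(0 + 0) ⊢ —a→ s1, —b→ s1, —b→ s2
  s1 = 0 ⊢ ·
  s2 = 0 + 0 ⊢ ·
Reachable graph of Q (3 states):
  t0 = b.0 + a.0 + b.(0 + 0) + b.0 ⊢ —a→ t1, —b→ t1, —b→ t2
  t1 = 0 ⊢ ·
  t2 = 0 + 0 ⊢ ·
Partition-refinement fixed point:
  B0 = {s0, t0}
  B1 = {s1, s2, t1, t2}
s0 ∈ B0, t0 ∈ B0 → same block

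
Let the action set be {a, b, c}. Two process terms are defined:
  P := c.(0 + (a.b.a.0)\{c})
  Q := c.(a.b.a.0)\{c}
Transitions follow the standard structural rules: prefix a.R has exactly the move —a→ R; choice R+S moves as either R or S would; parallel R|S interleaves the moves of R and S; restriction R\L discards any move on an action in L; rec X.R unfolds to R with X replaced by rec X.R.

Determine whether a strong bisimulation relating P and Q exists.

P ~ Q

Reachable graph of P (5 states):
  u0 = c.(0 + (a.b.a.0)\{c}) :: =c=> u1
  u1 = 0 + (a.b.a.0)\{c} :: =a=> u2
  u2 = (b.a.0)\{c} :: =b=> u3
  u3 = (a.0)\{c} :: =a=> u4
  u4 = 0\{c} :: (no moves)
Reachable graph of Q (5 states):
  v0 = c.(a.b.a.0)\{c} :: =c=> v1
  v1 = (a.b.a.0)\{c} :: =a=> v2
  v2 = (b.a.0)\{c} :: =b=> v3
  v3 = (a.0)\{c} :: =a=> v4
  v4 = 0\{c} :: (no moves)
Bisimilarity quotient blocks:
  B0 = {u0, v0}
  B1 = {u1, v1}
  B2 = {u2, v2}
  B3 = {u3, v3}
  B4 = {u4, v4}
u0 ∈ B0, v0 ∈ B0 → same block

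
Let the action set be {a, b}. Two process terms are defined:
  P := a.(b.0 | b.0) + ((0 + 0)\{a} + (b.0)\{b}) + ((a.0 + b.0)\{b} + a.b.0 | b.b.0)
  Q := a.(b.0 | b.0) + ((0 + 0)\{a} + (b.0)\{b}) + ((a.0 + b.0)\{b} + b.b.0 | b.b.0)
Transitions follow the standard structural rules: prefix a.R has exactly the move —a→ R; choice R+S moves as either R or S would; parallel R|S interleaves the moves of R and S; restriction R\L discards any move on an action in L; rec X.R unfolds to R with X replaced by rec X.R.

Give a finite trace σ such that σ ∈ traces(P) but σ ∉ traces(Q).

LTS(P): 10 reachable states
  s0 = a.(b.0 | b.0) + ((0 + 0)\{a} + (b.0)\{b}) + ((a.0 + b.0)\{b} + a.b.0 | b.b.0) has moves —a→ s1, —a→ s2, —a→ s3, —b→ s4
  s1 = 0\{b} has moves (no moves)
  s2 = b.0 | b.0 has moves —b→ s5, —b→ s6
  s3 = b.0 | b.b.0 has moves —b→ s2, —b→ s7
  s4 = a.b.0 | b.0 has moves —a→ s2, —b→ s8
  s5 = 0 | b.0 has moves —b→ s9
  s6 = b.0 | 0 has moves —b→ s9
  s7 = 0 | b.b.0 has moves —b→ s5
  s8 = a.b.0 | 0 has moves —a→ s6
  s9 = 0 | 0 has moves (no moves)
LTS(Q): 10 reachable states
  t0 = a.(b.0 | b.0) + ((0 + 0)\{a} + (b.0)\{b}) + ((a.0 + b.0)\{b} + b.b.0 | b.b.0) has moves —a→ t1, —a→ t2, —b→ t3, —b→ t4
  t1 = 0\{b} has moves (no moves)
  t2 = b.0 | b.0 has moves —b→ t5, —b→ t6
  t3 = b.0 | b.b.0 has moves —b→ t2, —b→ t7
  t4 = b.b.0 | b.0 has moves —b→ t2, —b→ t8
  t5 = 0 | b.0 has moves —b→ t9
  t6 = b.0 | 0 has moves —b→ t9
  t7 = 0 | b.b.0 has moves —b→ t5
  t8 = b.b.0 | 0 has moves —b→ t6
  t9 = 0 | 0 has moves (no moves)
Run σ = ⟨ba⟩ on P: start {s0}
  [1] b ⇒ {s4}
  [2] a ⇒ {s2}
  ✓ P
Run σ = ⟨ba⟩ on Q: start {t0}
  [1] b ⇒ {t3, t4}
  [2] a ⇒ ∅  — Q cannot continue

ba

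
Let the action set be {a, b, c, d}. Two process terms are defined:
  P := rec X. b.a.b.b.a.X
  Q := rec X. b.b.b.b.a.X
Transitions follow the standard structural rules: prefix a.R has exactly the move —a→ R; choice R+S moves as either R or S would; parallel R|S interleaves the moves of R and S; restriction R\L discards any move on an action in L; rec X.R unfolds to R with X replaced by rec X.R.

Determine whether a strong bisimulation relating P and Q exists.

NO

Reachable graph of P (5 states):
  u0 = rec X. b.a.b.b.a.X | =b=> u1
  u1 = a.b.b.a.(rec X. b.a.b.b.a.X) | =a=> u2
  u2 = b.b.a.(rec X. b.a.b.b.a.X) | =b=> u3
  u3 = b.a.(rec X. b.a.b.b.a.X) | =b=> u4
  u4 = a.(rec X. b.a.b.b.a.X) | =a=> u0
Reachable graph of Q (5 states):
  v0 = rec X. b.b.b.b.a.X | =b=> v1
  v1 = b.b.b.a.(rec X. b.b.b.b.a.X) | =b=> v2
  v2 = b.b.a.(rec X. b.b.b.b.a.X) | =b=> v3
  v3 = b.a.(rec X. b.b.b.b.a.X) | =b=> v4
  v4 = a.(rec X. b.b.b.b.a.X) | =a=> v0
Bisimilarity quotient blocks:
  B0 = {u0}
  B1 = {u1}
  B2 = {u2}
  B3 = {u3}
  B4 = {u4}
  B5 = {v0}
  B6 = {v1}
  B7 = {v2}
  B8 = {v3}
  B9 = {v4}
u0 ∈ B0, v0 ∈ B5 → different blocks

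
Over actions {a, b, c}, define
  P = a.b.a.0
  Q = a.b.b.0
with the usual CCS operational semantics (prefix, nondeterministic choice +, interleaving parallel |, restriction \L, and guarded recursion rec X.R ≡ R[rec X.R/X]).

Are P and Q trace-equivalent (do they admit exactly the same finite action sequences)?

traces(P) ≠ traces(Q) — witness ⟨aba⟩

LTS(P): 4 reachable states
  m0 = a.b.a.0 has moves —a→ m1
  m1 = b.a.0 has moves —b→ m2
  m2 = a.0 has moves —a→ m3
  m3 = 0 has moves stopped
LTS(Q): 4 reachable states
  n0 = a.b.b.0 has moves —a→ n1
  n1 = b.b.0 has moves —b→ n2
  n2 = b.0 has moves —b→ n3
  n3 = 0 has moves stopped
Executing aba from P (initial set {m0}):
  [1] a ⇒ {m1}
  [2] b ⇒ {m2}
  [3] a ⇒ {m3}
  P completes σ.
Executing aba from Q (initial set {n0}):
  [1] a ⇒ {n1}
  [2] b ⇒ {n2}
  [3] a ⇒ no successor for Q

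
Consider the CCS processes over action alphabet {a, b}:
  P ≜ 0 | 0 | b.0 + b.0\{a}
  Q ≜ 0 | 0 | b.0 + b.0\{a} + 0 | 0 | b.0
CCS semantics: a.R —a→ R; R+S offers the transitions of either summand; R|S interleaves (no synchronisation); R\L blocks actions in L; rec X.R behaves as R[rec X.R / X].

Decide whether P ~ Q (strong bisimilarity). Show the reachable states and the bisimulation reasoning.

P's transition system — 3 states:
  p0 = 0 | 0 | b.0 + b.0\{a} | --b--▸ p1, --b--▸ p2
  p1 = 0 | 0 | 0 | stopped
  p2 = 0\{a} | stopped
Q's transition system — 3 states:
  q0 = 0 | 0 | b.0 + b.0\{a} + 0 | 0 | b.0 | --b--▸ q1, --b--▸ q2
  q1 = 0 | 0 | 0 | stopped
  q2 = 0\{a} | stopped
Partition-refinement fixed point:
  B0 = {p0, q0}
  B1 = {p1, p2, q1, q2}
p0 ∈ B0, q0 ∈ B0 → same block

YES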